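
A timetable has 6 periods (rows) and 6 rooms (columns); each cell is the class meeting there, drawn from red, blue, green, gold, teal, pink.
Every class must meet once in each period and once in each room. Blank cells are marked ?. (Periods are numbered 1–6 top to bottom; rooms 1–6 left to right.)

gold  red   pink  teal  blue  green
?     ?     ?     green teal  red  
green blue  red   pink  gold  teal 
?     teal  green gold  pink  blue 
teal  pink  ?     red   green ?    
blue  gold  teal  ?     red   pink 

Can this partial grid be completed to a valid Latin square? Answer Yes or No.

Period 2, room 2: period 2 together with room 2 already contain {red, blue, green, gold, teal, pink} — every symbol — so nothing can go there. The grid has no valid completion.

No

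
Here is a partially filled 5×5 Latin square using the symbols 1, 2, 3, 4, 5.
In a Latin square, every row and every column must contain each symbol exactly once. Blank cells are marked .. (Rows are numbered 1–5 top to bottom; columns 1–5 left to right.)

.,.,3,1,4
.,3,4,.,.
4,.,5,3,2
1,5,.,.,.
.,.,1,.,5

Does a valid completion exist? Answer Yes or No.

No row or column among the givens repeats a symbol, and propagating forced cells runs into no contradiction.
One valid completion exists (for instance, 5 2 3 1 4 / 2 3 4 5 1 / 4 1 5 3 2 / 1 5 2 4 3 / 3 4 1 2 5).

Yes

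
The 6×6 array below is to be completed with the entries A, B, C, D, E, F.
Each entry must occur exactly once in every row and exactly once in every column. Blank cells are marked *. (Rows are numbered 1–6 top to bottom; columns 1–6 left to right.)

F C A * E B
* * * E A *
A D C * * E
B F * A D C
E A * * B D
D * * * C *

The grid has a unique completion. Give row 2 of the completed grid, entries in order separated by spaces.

Row 2, column 1: row 2 has {A, E} and column 1 has {A, B, D, E, F}, leaving only C.
Row 2, column 2: row 2 has {A, C, E} and column 2 has {A, C, D, F}, leaving only B.
Row 2, column 6: row 2 has {A, B, C, E} and column 6 has {B, C, D, E}, leaving only F.
Row 2, column 3: row 2 has {A, B, C, E, F} and column 3 has {A, C}, leaving only D.
So row 2 reads: C B D E A F.

C B D E A F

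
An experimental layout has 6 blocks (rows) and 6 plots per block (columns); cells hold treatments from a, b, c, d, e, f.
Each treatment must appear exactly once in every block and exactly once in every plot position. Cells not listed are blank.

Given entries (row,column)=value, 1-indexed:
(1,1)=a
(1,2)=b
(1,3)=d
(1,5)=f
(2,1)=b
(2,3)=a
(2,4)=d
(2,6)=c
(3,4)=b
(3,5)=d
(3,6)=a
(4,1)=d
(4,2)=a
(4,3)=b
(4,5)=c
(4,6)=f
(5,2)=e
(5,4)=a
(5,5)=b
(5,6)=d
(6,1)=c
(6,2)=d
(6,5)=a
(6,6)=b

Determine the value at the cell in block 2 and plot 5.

e

Block 2 already has {a, b, c, d} and plot 5 already has {a, b, c, d, f}, so block 2, plot 5 must be e.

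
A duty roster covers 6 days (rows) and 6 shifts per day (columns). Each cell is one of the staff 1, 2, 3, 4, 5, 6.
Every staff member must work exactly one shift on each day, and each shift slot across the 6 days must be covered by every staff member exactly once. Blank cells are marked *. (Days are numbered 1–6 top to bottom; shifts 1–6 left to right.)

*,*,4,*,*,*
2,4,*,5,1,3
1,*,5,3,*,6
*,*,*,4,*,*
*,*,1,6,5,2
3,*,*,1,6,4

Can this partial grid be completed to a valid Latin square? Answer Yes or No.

Yes

No day or shift among the givens repeats a symbol, and propagating forced cells runs into no contradiction.
One valid completion exists (for instance, 5 6 4 2 3 1 / 2 4 6 5 1 3 / 1 2 5 3 4 6 / 6 1 3 4 2 5 / 4 3 1 6 5 2 / 3 5 2 1 6 4).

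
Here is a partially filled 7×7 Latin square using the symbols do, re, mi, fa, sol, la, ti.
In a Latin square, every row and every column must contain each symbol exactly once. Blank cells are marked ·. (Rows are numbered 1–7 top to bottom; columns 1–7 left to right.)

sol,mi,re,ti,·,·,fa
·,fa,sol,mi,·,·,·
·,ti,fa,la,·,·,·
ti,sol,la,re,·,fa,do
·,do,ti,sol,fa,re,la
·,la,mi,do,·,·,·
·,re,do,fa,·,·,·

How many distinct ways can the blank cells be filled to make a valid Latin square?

Row 1, column 5: eliminating its row and column leaves {do, la}.
Row 1, column 6: eliminating its row and column leaves {do, la}.
Row 2, column 1: eliminating its row and column leaves {do, re, la}.
Row 2, column 5: eliminating its row and column leaves {do, re, la, ti}.
Row 2, column 6: eliminating its row and column leaves {do, la, ti}.
Row 2, column 7: eliminating its row and column leaves {re, ti}.
Row 3, column 1: eliminating its row and column leaves {do, re, mi}.
Row 3, column 5: eliminating its row and column leaves {do, re, mi, sol}.
Row 3, column 6: eliminating its row and column leaves {do, mi, sol}.
Row 3, column 7: eliminating its row and column leaves {re, mi, sol}.
Row 4, column 5: eliminating its row and column leaves {mi}.
Row 5, column 1: eliminating its row and column leaves {mi}.
Row 6, column 1: eliminating its row and column leaves {re, fa}.
Row 6, column 5: eliminating its row and column leaves {re, sol, ti}.
Row 6, column 6: eliminating its row and column leaves {sol, ti}.
Row 6, column 7: eliminating its row and column leaves {re, sol, ti}.
Row 7, column 1: eliminating its row and column leaves {mi, la}.
Row 7, column 5: eliminating its row and column leaves {mi, sol, la, ti}.
Row 7, column 6: eliminating its row and column leaves {mi, sol, la, ti}.
Row 7, column 7: eliminating its row and column leaves {mi, sol, ti}.
Enumerating the assignments across these blanks that avoid any row or column repeat gives 14 completions.

14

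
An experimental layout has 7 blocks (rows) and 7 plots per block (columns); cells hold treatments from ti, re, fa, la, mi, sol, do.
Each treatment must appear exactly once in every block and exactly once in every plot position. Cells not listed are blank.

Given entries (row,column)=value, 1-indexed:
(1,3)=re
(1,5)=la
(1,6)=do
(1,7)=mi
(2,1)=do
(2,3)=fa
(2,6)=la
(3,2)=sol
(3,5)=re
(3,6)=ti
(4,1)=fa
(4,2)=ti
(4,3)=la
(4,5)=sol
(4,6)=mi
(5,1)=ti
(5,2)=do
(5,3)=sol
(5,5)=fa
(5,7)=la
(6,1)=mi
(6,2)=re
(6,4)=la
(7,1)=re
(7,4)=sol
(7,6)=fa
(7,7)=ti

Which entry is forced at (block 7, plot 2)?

la

Block 1, plot 1: block 1 has {re, la, mi, do} and plot 1 has {ti, re, fa, mi, do}, leaving only sol.
Block 1, plot 2: block 1 has {re, la, mi, sol, do} and plot 2 has {ti, re, sol, do}, leaving only fa.
Block 1, plot 4: block 1 has {re, fa, la, mi, sol, do} and plot 4 has {la, sol}, leaving only ti.
Block 2, plot 2: block 2 has {fa, la, do} and plot 2 has {ti, re, fa, sol, do}, leaving only mi.
Block 7 already has {ti, re, fa, sol} and plot 2 already has {ti, re, fa, mi, sol, do}, so block 7, plot 2 must be la.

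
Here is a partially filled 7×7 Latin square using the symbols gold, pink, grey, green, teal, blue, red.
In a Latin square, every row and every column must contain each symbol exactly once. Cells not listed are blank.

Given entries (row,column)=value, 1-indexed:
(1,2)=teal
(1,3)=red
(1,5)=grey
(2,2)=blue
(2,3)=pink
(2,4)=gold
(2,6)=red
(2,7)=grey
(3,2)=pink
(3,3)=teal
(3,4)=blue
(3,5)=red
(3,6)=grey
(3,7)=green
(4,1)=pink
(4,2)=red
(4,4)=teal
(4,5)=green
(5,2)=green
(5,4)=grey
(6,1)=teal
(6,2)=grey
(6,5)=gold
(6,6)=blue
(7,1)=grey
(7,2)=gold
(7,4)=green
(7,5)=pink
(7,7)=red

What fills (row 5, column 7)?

teal

Row 1, column 4: row 1 has {grey, teal, red} and column 4 has {gold, grey, green, teal, blue}, leaving only pink.
Row 2, column 1: row 2 has {gold, pink, grey, blue, red} and column 1 has {pink, grey, teal}, leaving only green.
Row 2, column 5: row 2 has {gold, pink, grey, green, blue, red} and column 5 has {gold, pink, grey, green, red}, leaving only teal.
Row 3, column 1: row 3 has {pink, grey, green, teal, blue, red} and column 1 has {pink, grey, green, teal}, leaving only gold.
Row 1, column 1: row 1 has {pink, grey, teal, red} and column 1 has {gold, pink, grey, green, teal}, leaving only blue.
Row 1, column 7: row 1 has {pink, grey, teal, blue, red} and column 7 has {grey, green, red}, leaving only gold.
Row 1, column 6: row 1 has {gold, pink, grey, teal, blue, red} and column 6 has {grey, blue, red}, leaving only green.
Row 4, column 6: row 4 has {pink, green, teal, red} and column 6 has {grey, green, blue, red}, leaving only gold.
Row 4, column 7: row 4 has {gold, pink, green, teal, red} and column 7 has {gold, grey, green, red}, leaving only blue.
Row 4, column 3: row 4 has {gold, pink, green, teal, blue, red} and column 3 has {pink, teal, red}, leaving only grey.
Row 5, column 1: row 5 has {grey, green} and column 1 has {gold, pink, grey, green, teal, blue}, leaving only red.
Row 5, column 5: row 5 has {grey, green, red} and column 5 has {gold, pink, grey, green, teal, red}, leaving only blue.
Row 5, column 3: row 5 has {grey, green, blue, red} and column 3 has {pink, grey, teal, red}, leaving only gold.
Row 6, column 3: row 6 has {gold, grey, teal, blue} and column 3 has {gold, pink, grey, teal, red}, leaving only green.
Row 6, column 4: row 6 has {gold, grey, green, teal, blue} and column 4 has {gold, pink, grey, green, teal, blue}, leaving only red.
Row 6, column 7: row 6 has {gold, grey, green, teal, blue, red} and column 7 has {gold, grey, green, blue, red}, leaving only pink.
Row 5 already has {gold, grey, green, blue, red} and column 7 already has {gold, pink, grey, green, blue, red}, so row 5, column 7 must be teal.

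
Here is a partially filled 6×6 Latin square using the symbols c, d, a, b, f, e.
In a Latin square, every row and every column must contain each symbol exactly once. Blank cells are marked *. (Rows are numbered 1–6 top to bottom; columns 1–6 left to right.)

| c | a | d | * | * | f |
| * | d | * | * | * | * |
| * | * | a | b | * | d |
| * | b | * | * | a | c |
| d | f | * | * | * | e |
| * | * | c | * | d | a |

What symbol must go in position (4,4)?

Row 1, column 4: row 1 has {c, d, a, f} and column 4 has {b}, leaving only e.
Row 1, column 5: row 1 has {c, d, a, f, e} and column 5 has {d, a}, leaving only b.
Row 2, column 6: row 2 has {d} and column 6 has {c, d, a, f, e}, leaving only b.
Row 5, column 3: row 5 has {d, f, e} and column 3 has {c, d, a}, leaving only b.
Row 5, column 5: row 5 has {d, b, f, e} and column 5 has {d, a, b}, leaving only c.
Row 5, column 4: row 5 has {c, d, b, f, e} and column 4 has {b, e}, leaving only a.
Row 6, column 2: row 6 has {c, d, a} and column 2 has {d, a, b, f}, leaving only e.
Row 3, column 2: row 3 has {d, a, b} and column 2 has {d, a, b, f, e}, leaving only c.
Row 6, column 4: row 6 has {c, d, a, e} and column 4 has {a, b, e}, leaving only f.
Row 4 already has {c, a, b} and column 4 already has {a, b, f, e}, so row 4, column 4 must be d.

d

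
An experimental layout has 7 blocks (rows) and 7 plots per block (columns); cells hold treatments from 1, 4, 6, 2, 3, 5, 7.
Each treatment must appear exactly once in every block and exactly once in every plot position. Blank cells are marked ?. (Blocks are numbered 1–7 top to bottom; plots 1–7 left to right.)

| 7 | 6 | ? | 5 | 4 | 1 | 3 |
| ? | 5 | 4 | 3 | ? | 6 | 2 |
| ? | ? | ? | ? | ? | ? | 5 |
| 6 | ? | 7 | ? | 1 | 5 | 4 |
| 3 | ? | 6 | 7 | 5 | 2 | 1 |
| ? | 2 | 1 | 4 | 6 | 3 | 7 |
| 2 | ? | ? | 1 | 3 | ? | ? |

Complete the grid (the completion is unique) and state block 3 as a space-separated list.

4 1 3 6 2 7 5

Block 1, plot 3: block 1 has {1, 4, 6, 3, 5, 7} and plot 3 has {1, 4, 6, 7}, leaving only 2.
Block 3, plot 3: block 3 has {5} and plot 3 has {1, 4, 6, 2, 7}, leaving only 3.
Block 2, plot 1: block 2 has {4, 6, 2, 3, 5} and plot 1 has {6, 2, 3, 7}, leaving only 1.
Block 3, plot 1: block 3 has {3, 5} and plot 1 has {1, 6, 2, 3, 7}, leaving only 4.
Block 3, plot 6: block 3 has {4, 3, 5} and plot 6 has {1, 6, 2, 3, 5}, leaving only 7.
Block 3, plot 2: block 3 has {4, 3, 5, 7} and plot 2 has {6, 2, 5}, leaving only 1.
Block 3, plot 5: block 3 has {1, 4, 3, 5, 7} and plot 5 has {1, 4, 6, 3, 5}, leaving only 2.
Block 3, plot 4: block 3 has {1, 4, 2, 3, 5, 7} and plot 4 has {1, 4, 3, 5, 7}, leaving only 6.
So block 3 reads: 4 1 3 6 2 7 5.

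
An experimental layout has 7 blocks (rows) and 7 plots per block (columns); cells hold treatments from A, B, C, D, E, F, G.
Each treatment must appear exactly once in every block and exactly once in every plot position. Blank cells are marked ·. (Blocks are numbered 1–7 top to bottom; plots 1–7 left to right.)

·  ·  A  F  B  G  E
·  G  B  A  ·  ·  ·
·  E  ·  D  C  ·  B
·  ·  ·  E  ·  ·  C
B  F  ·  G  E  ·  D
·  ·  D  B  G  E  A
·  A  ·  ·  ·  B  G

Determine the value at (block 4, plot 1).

Block 2, plot 7: block 2 has {A, B, G} and plot 7 has {A, B, C, D, E, G}, leaving only F.
Block 2, plot 5: block 2 has {A, B, F, G} and plot 5 has {B, C, E, G}, leaving only D.
Block 2, plot 6: block 2 has {A, B, D, F, G} and plot 6 has {B, E, G}, leaving only C.
Block 2, plot 1: block 2 has {A, B, C, D, F, G} and plot 1 has {B}, leaving only E.
Block 5, plot 3: block 5 has {B, D, E, F, G} and plot 3 has {A, B, D}, leaving only C.
Block 5, plot 6: block 5 has {B, C, D, E, F, G} and plot 6 has {B, C, E, G}, leaving only A.
Block 3, plot 6: block 3 has {B, C, D, E} and plot 6 has {A, B, C, E, G}, leaving only F.
Block 3, plot 3: block 3 has {B, C, D, E, F} and plot 3 has {A, B, C, D}, leaving only G.
Block 3, plot 1: block 3 has {B, C, D, E, F, G} and plot 1 has {B, E}, leaving only A.
Block 4, plot 3: block 4 has {C, E} and plot 3 has {A, B, C, D, G}, leaving only F.
Block 4, plot 5: block 4 has {C, E, F} and plot 5 has {B, C, D, E, G}, leaving only A.
Block 4, plot 6: block 4 has {A, C, E, F} and plot 6 has {A, B, C, E, F, G}, leaving only D.
Block 4 already has {A, C, D, E, F} and plot 1 already has {A, B, E}, so block 4, plot 1 must be G.

G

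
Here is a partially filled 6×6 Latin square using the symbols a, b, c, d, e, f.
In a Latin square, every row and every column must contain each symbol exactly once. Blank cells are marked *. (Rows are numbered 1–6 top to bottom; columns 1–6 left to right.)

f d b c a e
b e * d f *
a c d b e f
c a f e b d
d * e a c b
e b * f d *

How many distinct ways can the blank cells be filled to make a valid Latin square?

Row 2, column 3: eliminating its row and column leaves {a, c}.
Row 2, column 6: eliminating its row and column leaves {a, c}.
Row 5, column 2: eliminating its row and column leaves {f}.
Row 6, column 3: eliminating its row and column leaves {a, c}.
Row 6, column 6: eliminating its row and column leaves {a, c}.
Enumerating the assignments across these blanks that avoid any row or column repeat gives 2 completions.

2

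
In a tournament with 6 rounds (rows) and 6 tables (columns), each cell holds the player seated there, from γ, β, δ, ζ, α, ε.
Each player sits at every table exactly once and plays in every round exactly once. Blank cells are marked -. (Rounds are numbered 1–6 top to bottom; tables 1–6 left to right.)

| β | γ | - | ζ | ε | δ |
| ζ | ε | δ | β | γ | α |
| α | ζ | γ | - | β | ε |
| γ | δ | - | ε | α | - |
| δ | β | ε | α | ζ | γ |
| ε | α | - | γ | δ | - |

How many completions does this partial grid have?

Round 1, table 3: eliminating its round and table leaves {α}.
Round 3, table 4: eliminating its round and table leaves {δ}.
Round 4, table 3: eliminating its round and table leaves {β, ζ}.
Round 4, table 6: eliminating its round and table leaves {β, ζ}.
Round 6, table 3: eliminating its round and table leaves {β, ζ}.
Round 6, table 6: eliminating its round and table leaves {β, ζ}.
Enumerating the assignments across these blanks that avoid any round or table repeat gives 2 completions.

2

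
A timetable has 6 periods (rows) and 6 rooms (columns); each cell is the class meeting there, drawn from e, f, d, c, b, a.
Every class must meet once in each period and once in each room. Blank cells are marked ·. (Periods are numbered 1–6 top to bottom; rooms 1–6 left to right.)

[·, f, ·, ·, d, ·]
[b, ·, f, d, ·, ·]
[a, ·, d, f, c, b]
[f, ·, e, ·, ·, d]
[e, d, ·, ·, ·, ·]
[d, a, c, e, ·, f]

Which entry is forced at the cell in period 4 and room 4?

Period 1, room 1: period 1 has {f, d} and room 1 has {e, f, d, b, a}, leaving only c.
Period 3, room 2: period 3 has {f, d, c, b, a} and room 2 has {f, d, a}, leaving only e.
Period 2, room 2: period 2 has {f, d, b} and room 2 has {e, f, d, a}, leaving only c.
Period 4, room 2: period 4 has {e, f, d} and room 2 has {e, f, d, c, a}, leaving only b.
Period 4, room 5: period 4 has {e, f, d, b} and room 5 has {d, c}, leaving only a.
Period 4 already has {e, f, d, b, a} and room 4 already has {e, f, d}, so period 4, room 4 must be c.

c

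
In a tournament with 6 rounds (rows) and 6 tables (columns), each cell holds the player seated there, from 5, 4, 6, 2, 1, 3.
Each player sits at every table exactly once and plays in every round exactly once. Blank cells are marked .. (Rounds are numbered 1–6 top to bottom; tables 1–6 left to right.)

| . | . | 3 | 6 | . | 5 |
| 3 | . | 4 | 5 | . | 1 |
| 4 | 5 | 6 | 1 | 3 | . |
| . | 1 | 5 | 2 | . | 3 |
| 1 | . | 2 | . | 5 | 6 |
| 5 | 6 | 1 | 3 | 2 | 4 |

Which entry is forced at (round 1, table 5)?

Round 1, table 1: round 1 has {5, 6, 3} and table 1 has {5, 4, 1, 3}, leaving only 2.
Round 1, table 2: round 1 has {5, 6, 2, 3} and table 2 has {5, 6, 1}, leaving only 4.
Round 1 already has {5, 4, 6, 2, 3} and table 5 already has {5, 2, 3}, so round 1, table 5 must be 1.

1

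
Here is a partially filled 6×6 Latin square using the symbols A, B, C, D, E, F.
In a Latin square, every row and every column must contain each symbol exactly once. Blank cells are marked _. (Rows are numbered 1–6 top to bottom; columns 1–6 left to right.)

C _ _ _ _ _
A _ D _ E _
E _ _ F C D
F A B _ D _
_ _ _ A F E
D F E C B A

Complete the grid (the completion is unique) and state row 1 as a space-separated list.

Row 1, column 5: row 1 has {C} and column 5 has {B, C, D, E, F}, leaving only A.
Row 1, column 3: row 1 has {A, C} and column 3 has {B, D, E}, leaving only F.
Row 1, column 6: row 1 has {A, C, F} and column 6 has {A, D, E}, leaving only B.
Row 2, column 4: row 2 has {A, D, E} and column 4 has {A, C, F}, leaving only B.
Row 2, column 2: row 2 has {A, B, D, E} and column 2 has {A, F}, leaving only C.
Row 2, column 6: row 2 has {A, B, C, D, E} and column 6 has {A, B, D, E}, leaving only F.
Row 3, column 2: row 3 has {C, D, E, F} and column 2 has {A, C, F}, leaving only B.
Row 3, column 3: row 3 has {B, C, D, E, F} and column 3 has {B, D, E, F}, leaving only A.
Row 4, column 4: row 4 has {A, B, D, F} and column 4 has {A, B, C, F}, leaving only E.
Row 1, column 4: row 1 has {A, B, C, F} and column 4 has {A, B, C, E, F}, leaving only D.
Row 1, column 2: row 1 has {A, B, C, D, F} and column 2 has {A, B, C, F}, leaving only E.
So row 1 reads: C E F D A B.

C E F D A B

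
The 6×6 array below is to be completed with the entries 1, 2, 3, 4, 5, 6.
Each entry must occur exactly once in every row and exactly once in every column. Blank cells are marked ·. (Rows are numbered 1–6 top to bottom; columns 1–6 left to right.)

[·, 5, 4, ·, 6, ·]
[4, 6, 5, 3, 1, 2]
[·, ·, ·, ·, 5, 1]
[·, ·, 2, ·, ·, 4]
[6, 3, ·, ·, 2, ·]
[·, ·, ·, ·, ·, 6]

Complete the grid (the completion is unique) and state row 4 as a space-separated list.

5 1 2 6 3 4

Row 4, column 2: row 4 has {2, 4} and column 2 has {3, 5, 6}, leaving only 1.
Row 4, column 5: row 4 has {1, 2, 4} and column 5 has {1, 2, 5, 6}, leaving only 3.
Row 4, column 1: row 4 has {1, 2, 3, 4} and column 1 has {4, 6}, leaving only 5.
Row 4, column 4: row 4 has {1, 2, 3, 4, 5} and column 4 has {3}, leaving only 6.
So row 4 reads: 5 1 2 6 3 4.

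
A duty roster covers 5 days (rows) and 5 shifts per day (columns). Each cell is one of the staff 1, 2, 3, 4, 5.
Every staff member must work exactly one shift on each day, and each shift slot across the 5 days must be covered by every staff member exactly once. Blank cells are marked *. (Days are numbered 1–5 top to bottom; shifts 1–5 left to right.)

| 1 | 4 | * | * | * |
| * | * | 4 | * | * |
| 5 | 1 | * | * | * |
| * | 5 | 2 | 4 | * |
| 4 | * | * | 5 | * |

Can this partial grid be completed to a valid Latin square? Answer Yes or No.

No day or shift among the givens repeats a symbol, and propagating forced cells runs into no contradiction.
One valid completion exists (for instance, 1 4 5 3 2 / 2 3 4 1 5 / 5 1 3 2 4 / 3 5 2 4 1 / 4 2 1 5 3).

Yes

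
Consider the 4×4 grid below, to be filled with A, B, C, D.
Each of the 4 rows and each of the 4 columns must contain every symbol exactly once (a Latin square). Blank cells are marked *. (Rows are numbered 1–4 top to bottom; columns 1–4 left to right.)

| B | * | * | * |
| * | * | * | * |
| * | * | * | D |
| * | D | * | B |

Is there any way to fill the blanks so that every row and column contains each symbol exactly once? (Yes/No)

Yes

No row or column among the givens repeats a symbol, and propagating forced cells runs into no contradiction.
One valid completion exists (for instance, B A D C / D B C A / A C B D / C D A B).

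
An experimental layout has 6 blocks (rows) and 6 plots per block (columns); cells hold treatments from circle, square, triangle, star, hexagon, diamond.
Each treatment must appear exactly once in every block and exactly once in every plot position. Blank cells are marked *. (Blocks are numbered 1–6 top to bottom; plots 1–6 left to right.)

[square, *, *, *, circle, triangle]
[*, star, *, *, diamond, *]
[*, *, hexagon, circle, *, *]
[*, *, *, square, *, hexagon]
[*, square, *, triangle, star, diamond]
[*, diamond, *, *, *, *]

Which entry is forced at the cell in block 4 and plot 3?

diamond

Block 1, plot 2: block 1 has {circle, square, triangle} and plot 2 has {square, star, diamond}, leaving only hexagon.
Block 2, plot 4: block 2 has {star, diamond} and plot 4 has {circle, square, triangle}, leaving only hexagon.
Block 3, plot 2: block 3 has {circle, hexagon} and plot 2 has {square, star, hexagon, diamond}, leaving only triangle.
Block 3, plot 5: block 3 has {circle, triangle, hexagon} and plot 5 has {circle, star, diamond}, leaving only square.
Block 3, plot 6: block 3 has {circle, square, triangle, hexagon} and plot 6 has {triangle, hexagon, diamond}, leaving only star.
Block 3, plot 1: block 3 has {circle, square, triangle, star, hexagon} and plot 1 has {square}, leaving only diamond.
Block 4, plot 2: block 4 has {square, hexagon} and plot 2 has {square, triangle, star, hexagon, diamond}, leaving only circle.
Block 4, plot 5: block 4 has {circle, square, hexagon} and plot 5 has {circle, square, star, diamond}, leaving only triangle.
Block 4, plot 1: block 4 has {circle, square, triangle, hexagon} and plot 1 has {square, diamond}, leaving only star.
Block 4 already has {circle, square, triangle, star, hexagon} and plot 3 already has {hexagon}, so block 4, plot 3 must be diamond.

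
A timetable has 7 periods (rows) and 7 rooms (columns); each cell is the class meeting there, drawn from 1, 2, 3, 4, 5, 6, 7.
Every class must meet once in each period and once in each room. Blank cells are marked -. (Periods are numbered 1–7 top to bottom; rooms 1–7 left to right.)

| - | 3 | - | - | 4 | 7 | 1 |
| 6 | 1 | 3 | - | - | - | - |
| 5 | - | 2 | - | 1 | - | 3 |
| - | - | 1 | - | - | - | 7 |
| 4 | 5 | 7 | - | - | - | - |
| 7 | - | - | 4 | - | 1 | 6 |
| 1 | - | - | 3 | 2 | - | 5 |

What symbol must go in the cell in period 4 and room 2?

Period 1, room 1: period 1 has {1, 3, 4, 7} and room 1 has {1, 4, 5, 6, 7}, leaving only 2.
Period 4, room 1: period 4 has {1, 7} and room 1 has {1, 2, 4, 5, 6, 7}, leaving only 3.
Period 5, room 7: period 5 has {4, 5, 7} and room 7 has {1, 3, 5, 6, 7}, leaving only 2.
Period 2, room 7: period 2 has {1, 3, 6} and room 7 has {1, 2, 3, 5, 6, 7}, leaving only 4.
Period 6, room 2: period 6 has {1, 4, 6, 7} and room 2 has {1, 3, 5}, leaving only 2.
Period 6, room 3: period 6 has {1, 2, 4, 6, 7} and room 3 has {1, 2, 3, 7}, leaving only 5.
Period 1, room 3: period 1 has {1, 2, 3, 4, 7} and room 3 has {1, 2, 3, 5, 7}, leaving only 6.
Period 1, room 4: period 1 has {1, 2, 3, 4, 6, 7} and room 4 has {3, 4}, leaving only 5.
Period 6, room 5: period 6 has {1, 2, 4, 5, 6, 7} and room 5 has {1, 2, 4}, leaving only 3.
Period 5, room 5: period 5 has {2, 4, 5, 7} and room 5 has {1, 2, 3, 4}, leaving only 6.
Period 4, room 5: period 4 has {1, 3, 7} and room 5 has {1, 2, 3, 4, 6}, leaving only 5.
Period 2, room 5: period 2 has {1, 3, 4, 6} and room 5 has {1, 2, 3, 4, 5, 6}, leaving only 7.
Period 2, room 4: period 2 has {1, 3, 4, 6, 7} and room 4 has {3, 4, 5}, leaving only 2.
Period 2, room 6: period 2 has {1, 2, 3, 4, 6, 7} and room 6 has {1, 7}, leaving only 5.
Period 4, room 4: period 4 has {1, 3, 5, 7} and room 4 has {2, 3, 4, 5}, leaving only 6.
Period 4 already has {1, 3, 5, 6, 7} and room 2 already has {1, 2, 3, 5}, so period 4, room 2 must be 4.

4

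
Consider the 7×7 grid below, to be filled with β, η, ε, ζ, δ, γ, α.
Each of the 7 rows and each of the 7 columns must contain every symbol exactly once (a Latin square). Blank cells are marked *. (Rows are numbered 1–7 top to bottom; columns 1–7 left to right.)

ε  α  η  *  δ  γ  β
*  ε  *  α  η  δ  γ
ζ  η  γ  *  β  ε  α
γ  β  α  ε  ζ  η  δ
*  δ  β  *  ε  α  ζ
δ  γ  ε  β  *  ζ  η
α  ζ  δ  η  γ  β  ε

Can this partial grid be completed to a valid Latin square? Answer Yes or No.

No row or column among the givens repeats a symbol, and propagating forced cells runs into no contradiction.
One valid completion exists (for instance, ε α η ζ δ γ β / β ε ζ α η δ γ / ζ η γ δ β ε α / γ β α ε ζ η δ / η δ β γ ε α ζ / δ γ ε β α ζ η / α ζ δ η γ β ε).

Yes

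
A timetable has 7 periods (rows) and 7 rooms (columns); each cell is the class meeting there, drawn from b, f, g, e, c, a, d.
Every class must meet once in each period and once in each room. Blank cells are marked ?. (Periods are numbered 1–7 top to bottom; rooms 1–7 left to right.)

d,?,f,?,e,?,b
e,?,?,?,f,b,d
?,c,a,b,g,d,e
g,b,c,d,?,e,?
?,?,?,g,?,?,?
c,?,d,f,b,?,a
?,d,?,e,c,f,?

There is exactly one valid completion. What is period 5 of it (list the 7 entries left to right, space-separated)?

b f e g d a c

Period 2, room 3: period 2 has {b, f, e, d} and room 3 has {f, c, a, d}, leaving only g.
Period 2, room 2: period 2 has {b, f, g, e, d} and room 2 has {b, c, d}, leaving only a.
Period 1, room 2: period 1 has {b, f, e, d} and room 2 has {b, c, a, d}, leaving only g.
Period 2, room 4: period 2 has {b, f, g, e, a, d} and room 4 has {b, f, g, e, d}, leaving only c.
Period 1, room 4: period 1 has {b, f, g, e, d} and room 4 has {b, f, g, e, c, d}, leaving only a.
Period 1, room 6: period 1 has {b, f, g, e, a, d} and room 6 has {b, f, e, d}, leaving only c.
Period 5, room 6: period 5 has {g} and room 6 has {b, f, e, c, d}, leaving only a.
Period 5, room 5: period 5 has {g, a} and room 5 has {b, f, g, e, c}, leaving only d.
Period 3, room 1: period 3 has {b, g, e, c, a, d} and room 1 has {g, e, c, d}, leaving only f.
Period 5, room 1: period 5 has {g, a, d} and room 1 has {f, g, e, c, d}, leaving only b.
Period 5, room 3: period 5 has {b, g, a, d} and room 3 has {f, g, c, a, d}, leaving only e.
Period 5, room 2: period 5 has {b, g, e, a, d} and room 2 has {b, g, c, a, d}, leaving only f.
Period 5, room 7: period 5 has {b, f, g, e, a, d} and room 7 has {b, e, a, d}, leaving only c.
So period 5 reads: b f e g d a c.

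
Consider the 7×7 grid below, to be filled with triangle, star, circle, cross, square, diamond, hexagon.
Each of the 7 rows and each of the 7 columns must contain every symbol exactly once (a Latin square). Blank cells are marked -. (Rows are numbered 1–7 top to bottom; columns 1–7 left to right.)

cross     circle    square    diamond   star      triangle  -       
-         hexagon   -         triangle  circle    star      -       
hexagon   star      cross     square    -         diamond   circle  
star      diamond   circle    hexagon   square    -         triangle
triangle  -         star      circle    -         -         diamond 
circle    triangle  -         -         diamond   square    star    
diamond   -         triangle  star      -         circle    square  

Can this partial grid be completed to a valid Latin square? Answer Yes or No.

Yes

No row or column among the givens repeats a symbol, and propagating forced cells runs into no contradiction.
One valid completion exists (for instance, cross circle square diamond star triangle hexagon / square hexagon diamond triangle circle star cross / hexagon star cross square triangle diamond circle / star diamond circle hexagon square cross triangle / triangle square star circle cross hexagon diamond / circle triangle hexagon cross diamond square star / diamond cross triangle star hexagon circle square).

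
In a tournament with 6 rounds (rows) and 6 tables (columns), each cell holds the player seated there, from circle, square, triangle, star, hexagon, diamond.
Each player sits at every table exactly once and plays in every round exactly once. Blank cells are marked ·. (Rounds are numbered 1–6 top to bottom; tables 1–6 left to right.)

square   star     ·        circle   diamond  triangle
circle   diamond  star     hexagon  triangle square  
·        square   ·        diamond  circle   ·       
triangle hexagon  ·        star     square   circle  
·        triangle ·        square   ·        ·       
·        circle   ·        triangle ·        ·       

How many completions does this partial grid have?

4

Round 1, table 3: eliminating its round and table leaves {hexagon}.
Round 3, table 1: eliminating its round and table leaves {star, hexagon}.
Round 3, table 3: eliminating its round and table leaves {triangle, hexagon}.
Round 3, table 6: eliminating its round and table leaves {star, hexagon}.
Round 4, table 3: eliminating its round and table leaves {diamond}.
Round 5, table 1: eliminating its round and table leaves {star, hexagon, diamond}.
Round 5, table 3: eliminating its round and table leaves {circle, hexagon, diamond}.
Round 5, table 5: eliminating its round and table leaves {star, hexagon}.
Round 5, table 6: eliminating its round and table leaves {star, hexagon, diamond}.
Round 6, table 1: eliminating its round and table leaves {star, hexagon, diamond}.
Round 6, table 3: eliminating its round and table leaves {square, hexagon, diamond}.
Round 6, table 5: eliminating its round and table leaves {star, hexagon}.
Round 6, table 6: eliminating its round and table leaves {star, hexagon, diamond}.
Enumerating the assignments across these blanks that avoid any round or table repeat gives 4 completions.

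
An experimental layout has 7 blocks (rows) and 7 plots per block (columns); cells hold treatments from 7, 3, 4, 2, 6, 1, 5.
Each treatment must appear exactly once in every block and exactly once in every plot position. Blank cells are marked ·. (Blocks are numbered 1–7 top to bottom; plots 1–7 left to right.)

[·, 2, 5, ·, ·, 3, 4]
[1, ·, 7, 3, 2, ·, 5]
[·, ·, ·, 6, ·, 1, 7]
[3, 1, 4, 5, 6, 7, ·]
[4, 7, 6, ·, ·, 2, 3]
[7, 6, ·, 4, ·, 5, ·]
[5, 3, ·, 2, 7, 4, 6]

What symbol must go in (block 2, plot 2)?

Block 2 already has {7, 3, 2, 1, 5} and plot 2 already has {7, 3, 2, 6, 1}, so block 2, plot 2 must be 4.

4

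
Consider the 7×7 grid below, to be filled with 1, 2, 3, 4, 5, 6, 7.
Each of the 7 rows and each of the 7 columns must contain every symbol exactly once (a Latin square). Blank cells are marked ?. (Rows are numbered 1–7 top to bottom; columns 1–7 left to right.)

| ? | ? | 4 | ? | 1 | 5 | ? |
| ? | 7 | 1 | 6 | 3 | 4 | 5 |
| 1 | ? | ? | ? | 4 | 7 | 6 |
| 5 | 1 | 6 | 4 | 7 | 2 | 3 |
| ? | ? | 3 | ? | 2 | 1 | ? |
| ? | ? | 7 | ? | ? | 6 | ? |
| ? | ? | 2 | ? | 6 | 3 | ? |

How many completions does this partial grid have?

Row 1, column 1: eliminating its row and column leaves {2, 3, 6, 7}.
Row 1, column 2: eliminating its row and column leaves {2, 3, 6}.
Row 1, column 4: eliminating its row and column leaves {2, 3, 7}.
Row 1, column 7: eliminating its row and column leaves {2, 7}.
Row 2, column 1: eliminating its row and column leaves {2}.
Row 3, column 2: eliminating its row and column leaves {2, 3, 5}.
Row 3, column 3: eliminating its row and column leaves {5}.
Row 3, column 4: eliminating its row and column leaves {2, 3, 5}.
Row 5, column 1: eliminating its row and column leaves {4, 6, 7}.
Row 5, column 2: eliminating its row and column leaves {4, 5, 6}.
Row 5, column 4: eliminating its row and column leaves {5, 7}.
Row 5, column 7: eliminating its row and column leaves {4, 7}.
Row 6, column 1: eliminating its row and column leaves {2, 3, 4}.
Row 6, column 2: eliminating its row and column leaves {2, 3, 4, 5}.
Row 6, column 4: eliminating its row and column leaves {1, 2, 3, 5}.
Row 6, column 5: eliminating its row and column leaves {5}.
Row 6, column 7: eliminating its row and column leaves {1, 2, 4}.
Row 7, column 1: eliminating its row and column leaves {4, 7}.
Row 7, column 2: eliminating its row and column leaves {4, 5}.
Row 7, column 4: eliminating its row and column leaves {1, 5, 7}.
Row 7, column 7: eliminating its row and column leaves {1, 4, 7}.
Enumerating the assignments across these blanks that avoid any row or column repeat gives 8 completions.

8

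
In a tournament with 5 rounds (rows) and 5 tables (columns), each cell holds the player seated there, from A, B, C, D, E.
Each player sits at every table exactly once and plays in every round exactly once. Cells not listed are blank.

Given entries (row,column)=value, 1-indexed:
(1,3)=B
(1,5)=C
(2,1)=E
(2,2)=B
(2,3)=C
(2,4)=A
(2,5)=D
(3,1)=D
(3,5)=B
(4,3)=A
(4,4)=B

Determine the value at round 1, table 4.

D

Round 1, table 1: round 1 has {B, C} and table 1 has {D, E}, leaving only A.
Round 3, table 3: round 3 has {B, D} and table 3 has {A, B, C}, leaving only E.
Round 3, table 4: round 3 has {B, D, E} and table 4 has {A, B}, leaving only C.
Round 3, table 2: round 3 has {B, C, D, E} and table 2 has {B}, leaving only A.
Round 4, table 1: round 4 has {A, B} and table 1 has {A, D, E}, leaving only C.
Round 4, table 5: round 4 has {A, B, C} and table 5 has {B, C, D}, leaving only E.
Round 4, table 2: round 4 has {A, B, C, E} and table 2 has {A, B}, leaving only D.
Round 1, table 2: round 1 has {A, B, C} and table 2 has {A, B, D}, leaving only E.
Round 1 already has {A, B, C, E} and table 4 already has {A, B, C}, so round 1, table 4 must be D.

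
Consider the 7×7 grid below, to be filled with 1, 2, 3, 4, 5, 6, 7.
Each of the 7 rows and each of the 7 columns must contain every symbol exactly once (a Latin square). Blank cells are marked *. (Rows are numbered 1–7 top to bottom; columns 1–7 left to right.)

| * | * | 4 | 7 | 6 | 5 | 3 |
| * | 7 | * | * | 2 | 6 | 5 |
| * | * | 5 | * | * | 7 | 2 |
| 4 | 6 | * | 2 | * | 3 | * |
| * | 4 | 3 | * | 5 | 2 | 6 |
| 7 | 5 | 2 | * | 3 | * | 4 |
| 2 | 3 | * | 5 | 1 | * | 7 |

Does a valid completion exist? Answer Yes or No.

No

Row 1, column 1: row 1 has {3, 4, 5, 6, 7} and column 1 has {2, 4, 7}, so it must be 1.
Now row 5, column 1: row 5 together with column 1 already contain {1, 2, 3, 4, 5, 6, 7} — every symbol — so nothing can go there. The grid has no valid completion.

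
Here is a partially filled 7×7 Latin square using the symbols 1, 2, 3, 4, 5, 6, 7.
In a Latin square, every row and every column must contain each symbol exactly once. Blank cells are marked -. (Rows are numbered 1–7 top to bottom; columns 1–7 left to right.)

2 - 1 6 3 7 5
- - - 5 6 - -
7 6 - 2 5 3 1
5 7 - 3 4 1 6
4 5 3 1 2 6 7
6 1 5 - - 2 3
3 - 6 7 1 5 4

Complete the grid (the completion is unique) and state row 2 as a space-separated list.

Row 2, column 1: row 2 has {5, 6} and column 1 has {2, 3, 4, 5, 6, 7}, leaving only 1.
Row 2, column 6: row 2 has {1, 5, 6} and column 6 has {1, 2, 3, 5, 6, 7}, leaving only 4.
Row 2, column 7: row 2 has {1, 4, 5, 6} and column 7 has {1, 3, 4, 5, 6, 7}, leaving only 2.
Row 2, column 2: row 2 has {1, 2, 4, 5, 6} and column 2 has {1, 5, 6, 7}, leaving only 3.
Row 2, column 3: row 2 has {1, 2, 3, 4, 5, 6} and column 3 has {1, 3, 5, 6}, leaving only 7.
So row 2 reads: 1 3 7 5 6 4 2.

1 3 7 5 6 4 2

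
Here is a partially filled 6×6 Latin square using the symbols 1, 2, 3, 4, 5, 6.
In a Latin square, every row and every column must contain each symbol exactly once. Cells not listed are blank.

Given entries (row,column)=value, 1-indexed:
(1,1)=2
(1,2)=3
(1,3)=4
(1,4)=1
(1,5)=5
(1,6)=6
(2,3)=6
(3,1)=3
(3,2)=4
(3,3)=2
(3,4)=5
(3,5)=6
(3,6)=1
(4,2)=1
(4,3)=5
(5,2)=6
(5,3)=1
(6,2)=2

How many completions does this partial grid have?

Row 2, column 1: eliminating its row and column leaves {1, 4, 5}.
Row 2, column 2: eliminating its row and column leaves {5}.
Row 2, column 4: eliminating its row and column leaves {2, 3, 4}.
Row 2, column 5: eliminating its row and column leaves {1, 2, 3, 4}.
Row 2, column 6: eliminating its row and column leaves {2, 3, 4, 5}.
Row 4, column 1: eliminating its row and column leaves {4, 6}.
Row 4, column 4: eliminating its row and column leaves {2, 3, 4, 6}.
Row 4, column 5: eliminating its row and column leaves {2, 3, 4}.
Row 4, column 6: eliminating its row and column leaves {2, 3, 4}.
Row 5, column 1: eliminating its row and column leaves {4, 5}.
Row 5, column 4: eliminating its row and column leaves {2, 3, 4}.
Row 5, column 5: eliminating its row and column leaves {2, 3, 4}.
Row 5, column 6: eliminating its row and column leaves {2, 3, 4, 5}.
Row 6, column 1: eliminating its row and column leaves {1, 4, 5, 6}.
Row 6, column 3: eliminating its row and column leaves {3}.
Row 6, column 4: eliminating its row and column leaves {3, 4, 6}.
Row 6, column 5: eliminating its row and column leaves {1, 3, 4}.
Row 6, column 6: eliminating its row and column leaves {3, 4, 5}.
Enumerating the assignments across these blanks that avoid any row or column repeat gives 24 completions.

24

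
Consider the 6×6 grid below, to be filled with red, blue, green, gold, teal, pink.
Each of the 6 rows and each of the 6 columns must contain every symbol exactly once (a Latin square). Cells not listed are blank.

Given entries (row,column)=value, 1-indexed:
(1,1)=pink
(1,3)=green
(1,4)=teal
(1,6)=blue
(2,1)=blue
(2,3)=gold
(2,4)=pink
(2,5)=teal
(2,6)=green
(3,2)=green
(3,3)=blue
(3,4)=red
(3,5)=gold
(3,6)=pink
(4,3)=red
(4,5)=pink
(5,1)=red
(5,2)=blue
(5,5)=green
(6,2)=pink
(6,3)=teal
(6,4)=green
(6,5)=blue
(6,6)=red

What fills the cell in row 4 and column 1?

green

Row 1, column 5: row 1 has {blue, green, teal, pink} and column 5 has {blue, green, gold, teal, pink}, leaving only red.
Row 1, column 2: row 1 has {red, blue, green, teal, pink} and column 2 has {blue, green, pink}, leaving only gold.
Row 2, column 2: row 2 has {blue, green, gold, teal, pink} and column 2 has {blue, green, gold, pink}, leaving only red.
Row 3, column 1: row 3 has {red, blue, green, gold, pink} and column 1 has {red, blue, pink}, leaving only teal.
Row 4, column 2: row 4 has {red, pink} and column 2 has {red, blue, green, gold, pink}, leaving only teal.
Row 4, column 6: row 4 has {red, teal, pink} and column 6 has {red, blue, green, pink}, leaving only gold.
Row 4 already has {red, gold, teal, pink} and column 1 already has {red, blue, teal, pink}, so row 4, column 1 must be green.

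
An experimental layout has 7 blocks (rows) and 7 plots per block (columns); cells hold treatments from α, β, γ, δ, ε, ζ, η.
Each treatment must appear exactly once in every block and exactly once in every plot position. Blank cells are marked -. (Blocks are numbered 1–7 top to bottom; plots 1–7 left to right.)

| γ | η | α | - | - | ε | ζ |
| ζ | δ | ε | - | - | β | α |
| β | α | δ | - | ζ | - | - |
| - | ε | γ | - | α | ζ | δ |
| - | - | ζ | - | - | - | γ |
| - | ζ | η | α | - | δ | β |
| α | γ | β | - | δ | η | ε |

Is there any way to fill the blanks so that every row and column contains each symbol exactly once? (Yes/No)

No block or plot among the givens repeats a symbol, and propagating forced cells runs into no contradiction.
One valid completion exists (for instance, γ η α δ β ε ζ / ζ δ ε γ η β α / β α δ ε ζ γ η / η ε γ β α ζ δ / δ β ζ η ε α γ / ε ζ η α γ δ β / α γ β ζ δ η ε).

Yes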